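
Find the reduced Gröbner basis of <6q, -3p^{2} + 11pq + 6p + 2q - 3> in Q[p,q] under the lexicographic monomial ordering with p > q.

f_1 = 6q, LT = q.
f_2 = -3p^{2} + 11pq + 6p + 2q - 3, LT = p^{2}.

The S-polynomials (S(f_1,f_2)) all reduce to 0 modulo the current basis, so we have a Gröbner basis.

G = {p^{2} - 2p + 1, q}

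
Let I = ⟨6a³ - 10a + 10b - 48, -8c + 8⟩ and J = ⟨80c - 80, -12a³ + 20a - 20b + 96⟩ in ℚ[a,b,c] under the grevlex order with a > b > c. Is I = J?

Yes, the ideals are equal.

Equality of ideals is decidable: compute both reduced Gröbner bases (unique for the ordering) and check whether they agree.
Buchberger on the first generating set:
f_1 = 6a³ - 10a + 10b - 48, LT = a³.
f_2 = -8c + 8, LT = c.

S(f_1,f_2): leading monomials are coprime, so the S-polynomial reduces to 0 (Buchberger's first criterion).
Every S-polynomial of the final basis reduces to 0, so we have a Gröbner basis.
Inter-reduce: drop elements whose leading term is divisible by another's, tail-reduce, and make monic.
Reduced Gröbner basis: {a³ - 5/3a + 5/3b - 8, c - 1}.

Buchberger on the second generating set:
h_1 = 80c - 80, LT = c.
h_2 = -12a³ + 20a - 20b + 96, LT = a³.

S(h_1,h_2): leading monomials are coprime, so the S-polynomial reduces to 0 (Buchberger's first criterion).
Every S-polynomial of the final basis reduces to 0, so we have a Gröbner basis.
Inter-reduce: drop elements whose leading term is divisible by another's, tail-reduce, and make monic.
Reduced Gröbner basis: {a³ - 5/3a + 5/3b - 8, c - 1}.

Same reduced basis, so the two generating sets span the same ideal.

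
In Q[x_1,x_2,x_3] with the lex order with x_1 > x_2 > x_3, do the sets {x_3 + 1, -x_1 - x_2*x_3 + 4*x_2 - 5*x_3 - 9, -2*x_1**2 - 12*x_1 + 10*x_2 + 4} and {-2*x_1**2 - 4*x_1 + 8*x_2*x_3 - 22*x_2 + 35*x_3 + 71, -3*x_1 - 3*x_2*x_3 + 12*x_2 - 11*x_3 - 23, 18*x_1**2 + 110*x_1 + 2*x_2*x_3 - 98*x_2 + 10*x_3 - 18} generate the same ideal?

Yes, the ideals are equal.

Two ideals are equal iff their reduced Gröbner bases coincide (the reduced basis is unique for a fixed ordering).
Buchberger on the first generating set:
f_1 = x_3 + 1, LT = x_3.
f_2 = -x_1 - x_2*x_3 + 4*x_2 - 5*x_3 - 9, LT = x_1.
f_3 = -2*x_1**2 - 12*x_1 + 10*x_2 + 4, LT = x_1**2.

S(f_2,f_3): lcm = x_1**2. S = x_1*x_2*x_3 - 4*x_1*x_2 + 5*x_1*x_3 + 3*x_1 + 5*x_2 + 2.
  leading term x_1*x_2*x_3: subtract (x_1*x_2)·f_1 from x_1*x_2*x_3 - 4*x_1*x_2 + 5*x_1*x_3 + 3*x_1 + 5*x_2 + 2 → -5*x_1*x_2 + 5*x_1*x_3 + 3*x_1 + 5*x_2 + 2
  leading term x_1*x_2: subtract (5*x_2)·f_2 from -5*x_1*x_2 + 5*x_1*x_3 + 3*x_1 + 5*x_2 + 2 → 5*x_1*x_3 + 3*x_1 + 5*x_2**2*x_3 - 20*x_2**2 + 25*x_2*x_3 + 50*x_2 + 2
  leading term x_1*x_3: subtract (5*x_1)·f_1 from 5*x_1*x_3 + 3*x_1 + 5*x_2**2*x_3 - 20*x_2**2 + 25*x_2*x_3 + 50*x_2 + 2 → -2*x_1 + 5*x_2**2*x_3 - 20*x_2**2 + 25*x_2*x_3 + 50*x_2 + 2
  leading term x_1: subtract (2)·f_2 from -2*x_1 + 5*x_2**2*x_3 - 20*x_2**2 + 25*x_2*x_3 + 50*x_2 + 2 → 5*x_2**2*x_3 - 20*x_2**2 + 27*x_2*x_3 + 42*x_2 + 10*x_3 + 20
  leading term x_2**2*x_3: subtract (5*x_2**2)·f_1 from 5*x_2**2*x_3 - 20*x_2**2 + 27*x_2*x_3 + 42*x_2 + 10*x_3 + 20 → -25*x_2**2 + 27*x_2*x_3 + 42*x_2 + 10*x_3 + 20
  leading term x_2**2: no divisor's leading term divides it; move -25*x_2**2 to the remainder.
  leading term x_2*x_3: subtract (27*x_2)·f_1 from 27*x_2*x_3 + 42*x_2 + 10*x_3 + 20 → 15*x_2 + 10*x_3 + 20
  leading term x_2: no divisor's leading term divides it; move 15*x_2 to the remainder.
  leading term x_3: subtract (10)·f_1 from 10*x_3 + 20 → 10
  leading term 1: no divisor's leading term divides it; move 10 to the remainder.
  remainder -25*x_2**2 + 15*x_2 + 10 ≠ 0; add g_4 = -25*x_2**2 + 15*x_2 + 10 to the basis.

The other S-polynomials (S(f_1,f_2), S(f_1,f_3), S(f_1,g_4), S(f_2,g_4), S(f_3,g_4)) all reduce to 0 modulo the current basis, so we have a Gröbner basis.
Inter-reduce: drop elements whose leading term is divisible by another's, tail-reduce, and make monic.
Reduced Gröbner basis: {x_1 - 5*x_2 + 4, x_2**2 - 3/5*x_2 - 2/5, x_3 + 1}.

Buchberger on the second generating set:
h_1 = -2*x_1**2 - 4*x_1 + 8*x_2*x_3 - 22*x_2 + 35*x_3 + 71, LT = x_1**2.
h_2 = -3*x_1 - 3*x_2*x_3 + 12*x_2 - 11*x_3 - 23, LT = x_1.
h_3 = 18*x_1**2 + 110*x_1 + 2*x_2*x_3 - 98*x_2 + 10*x_3 - 18, LT = x_1**2.

S(h_1,h_2): lcm = x_1**2. S = -x_1*x_2*x_3 + 4*x_1*x_2 - 11/3*x_1*x_3 - 17/3*x_1 - 4*x_2*x_3 + 11*x_2 - 35/2*x_3 - 71/2.
  leading term x_1*x_2*x_3: subtract (1/3*x_2*x_3)·h_2 from -x_1*x_2*x_3 + 4*x_1*x_2 - 11/3*x_1*x_3 - 17/3*x_1 - 4*x_2*x_3 + 11*x_2 - 35/2*x_3 - 71/2 → 4*x_1*x_2 - 11/3*x_1*x_3 - 17/3*x_1 + x_2**2*x_3**2 - 4*x_2**2*x_3 + 11/3*x_2*x_3**2 + 11/3*x_2*x_3 + 11*x_2 - 35/2*x_3 - 71/2
  leading term x_1*x_2: subtract (-4/3*x_2)·h_2 from 4*x_1*x_2 - 11/3*x_1*x_3 - 17/3*x_1 + x_2**2*x_3**2 - 4*x_2**2*x_3 + 11/3*x_2*x_3**2 + 11/3*x_2*x_3 + 11*x_2 - 35/2*x_3 - 71/2 → -11/3*x_1*x_3 - 17/3*x_1 + x_2**2*x_3**2 - 8*x_2**2*x_3 + 16*x_2**2 + 11/3*x_2*x_3**2 - 11*x_2*x_3 - 59/3*x_2 - 35/2*x_3 - 71/2
  leading term x_1*x_3: subtract (11/9*x_3)·h_2 from -11/3*x_1*x_3 - 17/3*x_1 + x_2**2*x_3**2 - 8*x_2**2*x_3 + 16*x_2**2 + 11/3*x_2*x_3**2 - 11*x_2*x_3 - 59/3*x_2 - 35/2*x_3 - 71/2 → -17/3*x_1 + x_2**2*x_3**2 - 8*x_2**2*x_3 + 16*x_2**2 + 22/3*x_2*x_3**2 - 77/3*x_2*x_3 - 59/3*x_2 + 121/9*x_3**2 + 191/18*x_3 - 71/2
  leading term x_1: subtract (17/9)·h_2 from -17/3*x_1 + x_2**2*x_3**2 - 8*x_2**2*x_3 + 16*x_2**2 + 22/3*x_2*x_3**2 - 77/3*x_2*x_3 - 59/3*x_2 + 121/9*x_3**2 + 191/18*x_3 - 71/2 → x_2**2*x_3**2 - 8*x_2**2*x_3 + 16*x_2**2 + 22/3*x_2*x_3**2 - 20*x_2*x_3 - 127/3*x_2 + 121/9*x_3**2 + 565/18*x_3 + 143/18
  leading term x_2**2*x_3**2: no divisor's leading term divides it; move x_2**2*x_3**2 to the remainder.
  leading term x_2**2*x_3: no divisor's leading term divides it; move -8*x_2**2*x_3 to the remainder.
  leading term x_2**2: no divisor's leading term divides it; move 16*x_2**2 to the remainder.
  leading term x_2*x_3**2: no divisor's leading term divides it; move 22/3*x_2*x_3**2 to the remainder.
  leading term x_2*x_3: no divisor's leading term divides it; move -20*x_2*x_3 to the remainder.
  leading term x_2: no divisor's leading term divides it; move -127/3*x_2 to the remainder.
  leading term x_3**2: no divisor's leading term divides it; move 121/9*x_3**2 to the remainder.
  leading term x_3: no divisor's leading term divides it; move 565/18*x_3 to the remainder.
  leading term 1: no divisor's leading term divides it; move 143/18 to the remainder.
  remainder x_2**2*x_3**2 - 8*x_2**2*x_3 + 16*x_2**2 + 22/3*x_2*x_3**2 - 20*x_2*x_3 - 127/3*x_2 + 121/9*x_3**2 + 565/18*x_3 + 143/18 ≠ 0; add k_4 = x_2**2*x_3**2 - 8*x_2**2*x_3 + 16*x_2**2 + 22/3*x_2*x_3**2 - 20*x_2*x_3 - 127/3*x_2 + 121/9*x_3**2 + 565/18*x_3 + 143/18 to the basis.

S(h_1,h_3): lcm = x_1**2. S = -37/9*x_1 - 37/9*x_2*x_3 + 148/9*x_2 - 325/18*x_3 - 69/2.
  leading term x_1: subtract (37/27)·h_2 from -37/9*x_1 - 37/9*x_2*x_3 + 148/9*x_2 - 325/18*x_3 - 69/2 → -161/54*x_3 - 161/54
  leading term x_3: no divisor's leading term divides it; move -161/54*x_3 to the remainder.
  leading term 1: no divisor's leading term divides it; move -161/54 to the remainder.
  remainder -161/54*x_3 - 161/54 ≠ 0; add k_5 = -161/54*x_3 - 161/54 to the basis.

S(k_4,k_5): lcm = x_2**2*x_3**2. S = -9*x_2**2*x_3 + 16*x_2**2 + 22/3*x_2*x_3**2 - 20*x_2*x_3 - 127/3*x_2 + 121/9*x_3**2 + 565/18*x_3 + 143/18.
  leading term x_2**2*x_3: subtract (486/161*x_2**2)·k_5 from -9*x_2**2*x_3 + 16*x_2**2 + 22/3*x_2*x_3**2 - 20*x_2*x_3 - 127/3*x_2 + 121/9*x_3**2 + 565/18*x_3 + 143/18 → 25*x_2**2 + 22/3*x_2*x_3**2 - 20*x_2*x_3 - 127/3*x_2 + 121/9*x_3**2 + 565/18*x_3 + 143/18
  leading term x_2**2: no divisor's leading term divides it; move 25*x_2**2 to the remainder.
  leading term x_2*x_3**2: subtract (-396/161*x_2*x_3)·k_5 from 22/3*x_2*x_3**2 - 20*x_2*x_3 - 127/3*x_2 + 121/9*x_3**2 + 565/18*x_3 + 143/18 → -82/3*x_2*x_3 - 127/3*x_2 + 121/9*x_3**2 + 565/18*x_3 + 143/18
  leading term x_2*x_3: subtract (1476/161*x_2)·k_5 from -82/3*x_2*x_3 - 127/3*x_2 + 121/9*x_3**2 + 565/18*x_3 + 143/18 → -15*x_2 + 121/9*x_3**2 + 565/18*x_3 + 143/18
  leading term x_2: no divisor's leading term divides it; move -15*x_2 to the remainder.
  leading term x_3**2: subtract (-726/161*x_3)·k_5 from 121/9*x_3**2 + 565/18*x_3 + 143/18 → 323/18*x_3 + 143/18
  leading term x_3: subtract (-969/161)·k_5 from 323/18*x_3 + 143/18 → -10
  leading term 1: no divisor's leading term divides it; move -10 to the remainder.
  remainder 25*x_2**2 - 15*x_2 - 10 ≠ 0; add k_6 = 25*x_2**2 - 15*x_2 - 10 to the basis.

The other S-polynomials (S(h_2,h_3), S(h_1,k_4), S(h_2,k_4), S(h_3,k_4), S(h_1,k_5), S(h_2,k_5), S(h_3,k_5), S(h_1,k_6), S(h_2,k_6), S(h_3,k_6), S(k_4,k_6), S(k_5,k_6)) all reduce to 0 modulo the current basis, so we have a Gröbner basis.
Inter-reduce: drop elements whose leading term is divisible by another's, tail-reduce, and make monic.
Reduced Gröbner basis: {x_1 - 5*x_2 + 4, x_2**2 - 3/5*x_2 - 2/5, x_3 + 1}.

The two bases agree; hence the ideals are identical.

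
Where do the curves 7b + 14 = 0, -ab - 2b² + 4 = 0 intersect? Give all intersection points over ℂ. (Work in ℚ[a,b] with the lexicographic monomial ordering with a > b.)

Compute a lex Gröbner basis by Buchberger's algorithm.
f_1 = 7b + 14, LT = b.
f_2 = -ab - 2b² + 4, LT = ab.

S(f_1,f_2): lcm = ab. S = 2a - 2b² + 4.
  reduce S modulo (f_1, f_2):
  remainder 2a - 4 ≠ 0; add h_3 = 2a - 4 to the basis.

The other S-polynomials (S(f_1,h_3), S(f_2,h_3)) all reduce to 0 modulo the current basis, so we have a Gröbner basis.
Inter-reduce: drop elements whose leading term is divisible by another's, tail-reduce, and make monic.
Reduced Gröbner basis: {a - 2, b + 2}.

Since the basis is lex-ordered, b + 2 is univariate in b. Its roots are {-2}. Back-substituting each root into the other basis elements fixes the other coordinates.
  b = -2: the earlier basis element becomes a - 2 = 0, giving a = 2 — point (2, -2).

{(2, -2)}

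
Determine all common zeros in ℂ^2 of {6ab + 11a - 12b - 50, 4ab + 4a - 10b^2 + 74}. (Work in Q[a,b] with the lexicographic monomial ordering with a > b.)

Compute a lex Gröbner basis by Buchberger's algorithm.
f_1 = 6ab + 11a - 12b - 50, LT = ab.
f_2 = 4ab + 4a - 10b^2 + 74, LT = ab.

S(f_1,f_2): lcm = ab. S = 5/6a + 5/2b^2 - 2b - 161/6.
  leading term a: no divisor's leading term divides it; move 5/6a to the remainder.
  leading term b^2: no divisor's leading term divides it; move 5/2b^2 to the remainder.
  leading term b: no divisor's leading term divides it; move -2b to the remainder.
  leading term 1: no divisor's leading term divides it; move -161/6 to the remainder.
  remainder 5/6a + 5/2b^2 - 2b - 161/6 ≠ 0; add h_3 = 5/6a + 5/2b^2 - 2b - 161/6 to the basis.

S(f_1,h_3): lcm = ab. S = 11/6a - 3b^3 + 12/5b^2 + 151/5b - 25/3.
  leading term a: subtract (11/5)·h_3 from 11/6a - 3b^3 + 12/5b^2 + 151/5b - 25/3 → -3b^3 - 31/10b^2 + 173/5b + 507/10
  leading term b^3: no divisor's leading term divides it; move -3b^3 to the remainder.
  leading term b^2: no divisor's leading term divides it; move -31/10b^2 to the remainder.
  leading term b: no divisor's leading term divides it; move 173/5b to the remainder.
  leading term 1: no divisor's leading term divides it; move 507/10 to the remainder.
  remainder -3b^3 - 31/10b^2 + 173/5b + 507/10 ≠ 0; add h_4 = -3b^3 - 31/10b^2 + 173/5b + 507/10 to the basis.

S(f_2,h_3): lcm = ab. S = a - 3b^3 - 1/10b^2 + 161/5b + 37/2.
  leading term a: subtract (6/5)·h_3 from a - 3b^3 - 1/10b^2 + 161/5b + 37/2 → -3b^3 - 31/10b^2 + 173/5b + 507/10
  leading term b^3: subtract (1)·h_4 from -3b^3 - 31/10b^2 + 173/5b + 507/10 → 0
  remainder 0.

S(f_1,h_4): lcm = ab^3. S = 4/5ab^2 + 173/15ab + 169/10a - 2b^3 - 25/3b^2.
  leading term ab^2: subtract (2/15b)·f_1 from 4/5ab^2 + 173/15ab + 169/10a - 2b^3 - 25/3b^2 → 151/15ab + 169/10a - 2b^3 - 101/15b^2 + 20/3b
  leading term ab: subtract (151/90)·f_1 from 151/15ab + 169/10a - 2b^3 - 101/15b^2 + 20/3b → -14/9a - 2b^3 - 101/15b^2 + 134/5b + 755/9
  leading term a: subtract (-28/15)·h_3 from -14/9a - 2b^3 - 101/15b^2 + 134/5b + 755/9 → -2b^3 - 31/15b^2 + 346/15b + 169/5
  leading term b^3: subtract (2/3)·h_4 from -2b^3 - 31/15b^2 + 346/15b + 169/5 → 0
  remainder 0.

S(f_2,h_4): lcm = ab^3. S = -1/30ab^2 + 173/15ab + 169/10a - 5/2b^4 + 37/2b^2.
  leading term ab^2: subtract (-1/180b)·f_1 from -1/30ab^2 + 173/15ab + 169/10a - 5/2b^4 + 37/2b^2 → 2087/180ab + 169/10a - 5/2b^4 + 553/30b^2 - 5/18b
  leading term ab: subtract (2087/1080)·f_1 from 2087/180ab + 169/10a - 5/2b^4 + 553/30b^2 - 5/18b → -941/216a - 5/2b^4 + 553/30b^2 + 1031/45b + 10435/108
  leading term a: subtract (-941/180)·h_3 from -941/216a - 5/2b^4 + 553/30b^2 + 1031/45b + 10435/108 → -5/2b^4 + 11341/360b^2 + 1121/90b - 5239/120
  leading term b^4: subtract (5/6b)·h_4 from -5/2b^4 + 11341/360b^2 + 1121/90b - 5239/120 → 31/12b^3 + 961/360b^2 - 5363/180b - 5239/120
  leading term b^3: subtract (-31/36)·h_4 from 31/12b^3 + 961/360b^2 - 5363/180b - 5239/120 → 0
  remainder 0.

S(h_3,h_4): leading monomials are coprime, so the S-polynomial reduces to 0 (Buchberger's first criterion).
Every S-polynomial of the final basis reduces to 0, so we have a Gröbner basis.
Inter-reduce: drop elements whose leading term is divisible by another's, tail-reduce, and make monic.
Reduced Gröbner basis: {a + 3b^2 - 12/5b - 161/5, b^3 + 31/30b^2 - 173/15b - 169/10}.

From the last basis element, b^3 + 31/30b^2 - 173/15b - 169/10 = 0, so b takes values in {-3, 59/60 - sqrt(23761)/60, 59/60 + sqrt(23761)/60}. Each choice, substituted upward through the basis, yields the corresponding point(s) of the solution set.
  b = -3: the earlier basis element becomes a + 2 = 0, giving a = -2 — point (-2, -3).
  b = 59/60 - sqrt(23761)/60: the earlier basis element becomes a - 1423/120 - 7*sqrt(23761)/120 = 0, giving a = 7*sqrt(23761)/120 + 1423/120 — point (7*sqrt(23761)/120 + 1423/120, 59/60 - sqrt(23761)/60).
  b = 59/60 + sqrt(23761)/60: the earlier basis element becomes a - 1423/120 + 7*sqrt(23761)/120 = 0, giving a = 1423/120 - 7*sqrt(23761)/120 — point (1423/120 - 7*sqrt(23761)/120, 59/60 + sqrt(23761)/60).
Check: every point annihilates each of the original generators.

{(-2, -3), (7*sqrt(23761)/120 + 1423/120, 59/60 - sqrt(23761)/60), (1423/120 - 7*sqrt(23761)/120, 59/60 + sqrt(23761)/60)}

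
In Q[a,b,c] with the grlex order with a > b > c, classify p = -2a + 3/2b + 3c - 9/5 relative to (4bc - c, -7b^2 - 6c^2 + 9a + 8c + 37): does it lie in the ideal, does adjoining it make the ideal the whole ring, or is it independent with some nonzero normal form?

First compute the reduced Gröbner basis of I by Buchberger's algorithm.
f_1 = 4bc - c, LT = bc.
f_2 = -7b^2 - 6c^2 + 9a + 8c + 37, LT = b^2.

S(f_1,f_2): lcm = b^2c. S = -6/7c^3 + 9/7ac - 1/4bc + 8/7c^2 + 37/7c.
  leading term c^3: no divisor's leading term divides it; move -6/7c^3 to the remainder.
  leading term ac: no divisor's leading term divides it; move 9/7ac to the remainder.
  leading term bc: subtract (-1/16)·f_1 from -1/4bc + 8/7c^2 + 37/7c → 8/7c^2 + 585/112c
  leading term c^2: no divisor's leading term divides it; move 8/7c^2 to the remainder.
  leading term c: no divisor's leading term divides it; move 585/112c to the remainder.
  remainder -6/7c^3 + 9/7ac + 8/7c^2 + 585/112c ≠ 0; add h_3 = -6/7c^3 + 9/7ac + 8/7c^2 + 585/112c to the basis.

The other S-polynomials (S(f_1,h_3), S(f_2,h_3)) all reduce to 0 modulo the current basis, so we have a Gröbner basis.
Inter-reduce: drop elements whose leading term is divisible by another's, tail-reduce, and make monic.
Reduced Gröbner basis: {c^3 - 3/2ac - 4/3c^2 - 195/32c, b^2 + 6/7c^2 - 9/7a - 8/7c - 37/7, bc - 1/4c}.
Label its elements g_1 = c^3 - 3/2ac - 4/3c^2 - 195/32c, g_2 = b^2 + 6/7c^2 - 9/7a - 8/7c - 37/7, g_3 = bc - 1/4c.

Reduce p = -2a + 3/2b + 3c - 9/5 modulo G:
  leading term a: no divisor's leading term divides it; move -2a to the remainder.
  leading term b: no divisor's leading term divides it; move 3/2b to the remainder.
  leading term c: no divisor's leading term divides it; move 3c to the remainder.
  leading term 1: no divisor's leading term divides it; move -9/5 to the remainder.
  normal form = -2a + 3/2b + 3c - 9/5.
The normal form is nonzero, so p ∉ I. Since p minus its normal form lies in I, I + (p) = I + (r) where r = -2a + 3/2b + 3c - 9/5; decide whether this ideal is the whole ring.
Run Buchberger on G together with r (pairs among the g_i already reduce to 0 since G is a Gröbner basis):
g_1 = c^3 - 3/2ac - 4/3c^2 - 195/32c, LT = c^3.
g_2 = b^2 + 6/7c^2 - 9/7a - 8/7c - 37/7, LT = b^2.
g_3 = bc - 1/4c, LT = bc.
r = -2a + 3/2b + 3c - 9/5, LT = a.

The S-polynomials (S(g_1,g_2), S(g_1,g_3), S(g_1,r), S(g_2,g_3), S(g_2,r), S(g_3,r)) all reduce to 0 modulo the current basis, so we have a Gröbner basis.
Inter-reduce: drop elements whose leading term is divisible by another's, tail-reduce, and make monic.
Reduced Gröbner basis: {c^3 - 43/12c^2 - 201/40c, b^2 + 6/7c^2 - 27/28b - 43/14c - 289/70, bc - 1/4c, a - 3/4b - 3/2c + 9/10}.
The reduced Gröbner basis of I + (p) is {c^3 - 43/12c^2 - 201/40c, b^2 + 6/7c^2 - 27/28b - 43/14c - 289/70, bc - 1/4c, a - 3/4b - 3/2c + 9/10} ≠ {1}, a proper ideal, so the enlarged system stays consistent: p is independent of I, with normal form -2a + 3/2b + 3c - 9/5.

-2a + 3/2b + 3c - 9/5 is independent of I; its normal form modulo I is -2a + 3/2b + 3c - 9/5.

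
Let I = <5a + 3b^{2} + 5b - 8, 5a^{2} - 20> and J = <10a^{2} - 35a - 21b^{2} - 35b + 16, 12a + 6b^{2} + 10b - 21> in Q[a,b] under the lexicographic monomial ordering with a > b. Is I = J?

No, the ideals differ.

For a fixed monomial order, each ideal has a unique reduced Gröbner basis; comparing bases decides equality.
Buchberger on the first generating set:
f_1 = 5a + 3b^{2} + 5b - 8, LT = a.
f_2 = 5a^{2} - 20, LT = a^{2}.

S(f_1,f_2): lcm = a^{2}. S = \tfrac{3}{5}ab^{2} + ab - \tfrac{8}{5}a + 4.
  leading term ab^{2}: subtract (\tfrac{3}{25}b^{2})·f_1 from \tfrac{3}{5}ab^{2} + ab - \tfrac{8}{5}a + 4 → ab - \tfrac{8}{5}a - \tfrac{9}{25}b^{4} - \tfrac{3}{5}b^{3} + \tfrac{24}{25}b^{2} + 4
  leading term ab: subtract (\tfrac{1}{5}b)·f_1 from ab - \tfrac{8}{5}a - \tfrac{9}{25}b^{4} - \tfrac{3}{5}b^{3} + \tfrac{24}{25}b^{2} + 4 → -\tfrac{8}{5}a - \tfrac{9}{25}b^{4} - \tfrac{6}{5}b^{3} - \tfrac{1}{25}b^{2} + \tfrac{8}{5}b + 4
  leading term a: subtract (-\tfrac{8}{25})·f_1 from -\tfrac{8}{5}a - \tfrac{9}{25}b^{4} - \tfrac{6}{5}b^{3} - \tfrac{1}{25}b^{2} + \tfrac{8}{5}b + 4 → -\tfrac{9}{25}b^{4} - \tfrac{6}{5}b^{3} + \tfrac{23}{25}b^{2} + \tfrac{16}{5}b + \tfrac{36}{25}
  leading term b^{4}: no divisor's leading term divides it; move -\tfrac{9}{25}b^{4} to the remainder.
  leading term b^{3}: no divisor's leading term divides it; move -\tfrac{6}{5}b^{3} to the remainder.
  leading term b^{2}: no divisor's leading term divides it; move \tfrac{23}{25}b^{2} to the remainder.
  leading term b: no divisor's leading term divides it; move \tfrac{16}{5}b to the remainder.
  leading term 1: no divisor's leading term divides it; move \tfrac{36}{25} to the remainder.
  remainder -\tfrac{9}{25}b^{4} - \tfrac{6}{5}b^{3} + \tfrac{23}{25}b^{2} + \tfrac{16}{5}b + \tfrac{36}{25} ≠ 0; add g_3 = -\tfrac{9}{25}b^{4} - \tfrac{6}{5}b^{3} + \tfrac{23}{25}b^{2} + \tfrac{16}{5}b + \tfrac{36}{25} to the basis.

The other S-polynomials (S(f_1,g_3), S(f_2,g_3)) all reduce to 0 modulo the current basis, so we have a Gröbner basis.
Inter-reduce: drop elements whose leading term is divisible by another's, tail-reduce, and make monic.
Reduced Gröbner basis: {a + \tfrac{3}{5}b^{2} + b - \tfrac{8}{5}, b^{4} + \tfrac{10}{3}b^{3} - \tfrac{23}{9}b^{2} - \tfrac{80}{9}b - 4}.

Buchberger on the second generating set:
h_1 = 10a^{2} - 35a - 21b^{2} - 35b + 16, LT = a^{2}.
h_2 = 12a + 6b^{2} + 10b - 21, LT = a.

S(h_1,h_2): lcm = a^{2}. S = -\tfrac{1}{2}ab^{2} - \tfrac{5}{6}ab - \tfrac{7}{4}a - \tfrac{21}{10}b^{2} - \tfrac{7}{2}b + \tfrac{8}{5}.
  leading term ab^{2}: subtract (-\tfrac{1}{24}b^{2})·h_2 from -\tfrac{1}{2}ab^{2} - \tfrac{5}{6}ab - \tfrac{7}{4}a - \tfrac{21}{10}b^{2} - \tfrac{7}{2}b + \tfrac{8}{5} → -\tfrac{5}{6}ab - \tfrac{7}{4}a + \tfrac{1}{4}b^{4} + \tfrac{5}{12}b^{3} - \tfrac{119}{40}b^{2} - \tfrac{7}{2}b + \tfrac{8}{5}
  leading term ab: subtract (-\tfrac{5}{72}b)·h_2 from -\tfrac{5}{6}ab - \tfrac{7}{4}a + \tfrac{1}{4}b^{4} + \tfrac{5}{12}b^{3} - \tfrac{119}{40}b^{2} - \tfrac{7}{2}b + \tfrac{8}{5} → -\tfrac{7}{4}a + \tfrac{1}{4}b^{4} + \tfrac{5}{6}b^{3} - \tfrac{821}{360}b^{2} - \tfrac{119}{24}b + \tfrac{8}{5}
  leading term a: subtract (-\tfrac{7}{48})·h_2 from -\tfrac{7}{4}a + \tfrac{1}{4}b^{4} + \tfrac{5}{6}b^{3} - \tfrac{821}{360}b^{2} - \tfrac{119}{24}b + \tfrac{8}{5} → \tfrac{1}{4}b^{4} + \tfrac{5}{6}b^{3} - \tfrac{253}{180}b^{2} - \tfrac{7}{2}b - \tfrac{117}{80}
  leading term b^{4}: no divisor's leading term divides it; move \tfrac{1}{4}b^{4} to the remainder.
  leading term b^{3}: no divisor's leading term divides it; move \tfrac{5}{6}b^{3} to the remainder.
  leading term b^{2}: no divisor's leading term divides it; move -\tfrac{253}{180}b^{2} to the remainder.
  leading term b: no divisor's leading term divides it; move -\tfrac{7}{2}b to the remainder.
  leading term 1: no divisor's leading term divides it; move -\tfrac{117}{80} to the remainder.
  remainder \tfrac{1}{4}b^{4} + \tfrac{5}{6}b^{3} - \tfrac{253}{180}b^{2} - \tfrac{7}{2}b - \tfrac{117}{80} ≠ 0; add k_3 = \tfrac{1}{4}b^{4} + \tfrac{5}{6}b^{3} - \tfrac{253}{180}b^{2} - \tfrac{7}{2}b - \tfrac{117}{80} to the basis.

The other S-polynomials (S(h_1,k_3), S(h_2,k_3)) all reduce to 0 modulo the current basis, so we have a Gröbner basis.
Inter-reduce: drop elements whose leading term is divisible by another's, tail-reduce, and make monic.
Reduced Gröbner basis: {a + \tfrac{1}{2}b^{2} + \tfrac{5}{6}b - \tfrac{7}{4}, b^{4} + \tfrac{10}{3}b^{3} - \tfrac{253}{45}b^{2} - 14b - \tfrac{117}{20}}.

Since the reduced bases disagree, the two ideals are not the same.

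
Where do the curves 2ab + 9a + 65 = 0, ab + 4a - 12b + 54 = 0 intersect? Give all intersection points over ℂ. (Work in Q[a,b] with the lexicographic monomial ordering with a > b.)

Compute a lex Gröbner basis by Buchberger's algorithm.
f_1 = 2ab + 9a + 65, LT = ab.
f_2 = ab + 4a - 12b + 54, LT = ab.

S(f_1,f_2): lcm = ab. S = 1/2a + 12b - 43/2.
  leading term a: no divisor's leading term divides it; move 1/2a to the remainder.
  leading term b: no divisor's leading term divides it; move 12b to the remainder.
  leading term 1: no divisor's leading term divides it; move -43/2 to the remainder.
  remainder 1/2a + 12b - 43/2 ≠ 0; add h_3 = 1/2a + 12b - 43/2 to the basis.

S(f_1,h_3): lcm = ab. S = 9/2a - 24b^2 + 43b + 65/2.
  leading term a: subtract (9)·h_3 from 9/2a - 24b^2 + 43b + 65/2 → -24b^2 - 65b + 226
  leading term b^2: no divisor's leading term divides it; move -24b^2 to the remainder.
  leading term b: no divisor's leading term divides it; move -65b to the remainder.
  leading term 1: no divisor's leading term divides it; move 226 to the remainder.
  remainder -24b^2 - 65b + 226 ≠ 0; add h_4 = -24b^2 - 65b + 226 to the basis.

S(f_2,h_3): lcm = ab. S = 4a - 24b^2 + 31b + 54.
  leading term a: subtract (8)·h_3 from 4a - 24b^2 + 31b + 54 → -24b^2 - 65b + 226
  leading term b^2: subtract (1)·h_4 from -24b^2 - 65b + 226 → 0
  remainder 0.

S(f_1,h_4): lcm = ab^2. S = 43/24ab + 113/12a + 65/2b.
  leading term ab: subtract (43/48)·f_1 from 43/24ab + 113/12a + 65/2b → 65/48a + 65/2b - 2795/48
  leading term a: subtract (65/24)·h_3 from 65/48a + 65/2b - 2795/48 → 0
  remainder 0.

S(f_2,h_4): lcm = ab^2. S = 31/24ab + 113/12a - 12b^2 + 54b.
  leading term ab: subtract (31/48)·f_1 from 31/24ab + 113/12a - 12b^2 + 54b → 173/48a - 12b^2 + 54b - 2015/48
  leading term a: subtract (173/24)·h_3 from 173/48a - 12b^2 + 54b - 2015/48 → -12b^2 - 65/2b + 113
  leading term b^2: subtract (1/2)·h_4 from -12b^2 - 65/2b + 113 → 0
  remainder 0.

S(h_3,h_4): leading monomials are coprime, so the S-polynomial reduces to 0 (Buchberger's first criterion).
Every S-polynomial of the final basis reduces to 0, so we have a Gröbner basis.
Inter-reduce: drop elements whose leading term is divisible by another's, tail-reduce, and make monic.
Reduced Gröbner basis: {a + 24b - 43, b^2 + 65/24b - 113/12}.

Elimination: the polynomial b^2 + 65/24b - 113/12 lies in the elimination ideal for b, so b ∈ {-113/24, 2}. For each such b, the remaining basis elements (now univariate) give the rest of the solution.
  b = -113/24: the earlier basis element becomes a - 156 = 0, giving a = 156 — point (156, -113/24).
  b = 2: the earlier basis element becomes a + 5 = 0, giving a = -5 — point (-5, 2).

{(156, -113/24), (-5, 2)}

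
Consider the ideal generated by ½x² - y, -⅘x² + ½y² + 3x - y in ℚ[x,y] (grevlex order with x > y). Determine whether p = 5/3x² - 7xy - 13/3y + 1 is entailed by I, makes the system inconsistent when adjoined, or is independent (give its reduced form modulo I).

Adjoining 5/3x² - 7xy - 13/3y + 1 makes the ideal the whole ring: the system is inconsistent.

First compute the reduced Gröbner basis of I by Buchberger's algorithm.
f_1 = ½x² - y, LT = x².
f_2 = -⅘x² + ½y² + 3x - y, LT = x².

S(f_1,f_2): lcm = x². S = ⅝y² + 15/4x - 13/4y.
  leading term y²: no divisor's leading term divides it; move ⅝y² to the remainder.
  leading term x: no divisor's leading term divides it; move 15/4x to the remainder.
  leading term y: no divisor's leading term divides it; move -13/4y to the remainder.
  remainder ⅝y² + 15/4x - 13/4y ≠ 0; add h_3 = ⅝y² + 15/4x - 13/4y to the basis.

The other S-polynomials (S(f_1,h_3), S(f_2,h_3)) all reduce to 0 modulo the current basis, so we have a Gröbner basis.
Inter-reduce: drop elements whose leading term is divisible by another's, tail-reduce, and make monic.
Reduced Gröbner basis: {x² - 2y, y² + 6x - 26/5y}.
Label its elements g_1 = x² - 2y, g_2 = y² + 6x - 26/5y.

Reduce p = 5/3x² - 7xy - 13/3y + 1 modulo G:
  leading term x²: subtract (5/3)·g_1 from 5/3x² - 7xy - 13/3y + 1 → -7xy - y + 1
  leading term xy: no divisor's leading term divides it; move -7xy to the remainder.
  leading term y: no divisor's leading term divides it; move -y to the remainder.
  leading term 1: no divisor's leading term divides it; move 1 to the remainder.
  normal form = -7xy - y + 1.
The normal form is nonzero, so p ∉ I. Since p minus its normal form lies in I, I + (p) = I + (r) where r = -7xy - y + 1; decide whether this ideal is the whole ring.
Run Buchberger on G together with r (pairs among the g_i already reduce to 0 since G is a Gröbner basis):
g_1 = x² - 2y, LT = x².
g_2 = y² + 6x - 26/5y, LT = y².
r = -7xy - y + 1, LT = xy.

S(g_1,r): lcm = x²y. S = -1/7xy - 2y² + 1/7x.
  leading term xy: subtract (1/49)·r from -1/7xy - 2y² + 1/7x → -2y² + 1/7x + 1/49y - 1/49
  leading term y²: subtract (-2)·g_2 from -2y² + 1/7x + 1/49y - 1/49 → 85/7x - 2543/245y - 1/49
  leading term x: no divisor's leading term divides it; move 85/7x to the remainder.
  leading term y: no divisor's leading term divides it; move -2543/245y to the remainder.
  leading term 1: no divisor's leading term divides it; move -1/49 to the remainder.
  remainder 85/7x - 2543/245y - 1/49 ≠ 0; add m_4 = 85/7x - 2543/245y - 1/49 to the basis.

S(g_2,r): lcm = xy². S = 6x² - 26/5xy - 1/7y² + 1/7y.
  leading term x²: subtract (6)·g_1 from 6x² - 26/5xy - 1/7y² + 1/7y → -26/5xy - 1/7y² + 85/7y
  leading term xy: subtract (26/35)·r from -26/5xy - 1/7y² + 85/7y → -1/7y² + 451/35y - 26/35
  leading term y²: subtract (-1/7)·g_2 from -1/7y² + 451/35y - 26/35 → 6/7x + 85/7y - 26/35
  leading term x: subtract (6/85)·m_4 from 6/7x + 85/7y - 26/35 → 268133/20825y - 3088/4165
  leading term y: no divisor's leading term divides it; move 268133/20825y to the remainder.
  leading term 1: no divisor's leading term divides it; move -3088/4165 to the remainder.
  remainder 268133/20825y - 3088/4165 ≠ 0; add m_5 = 268133/20825y - 3088/4165 to the basis.

S(r,m_4): lcm = xy. S = 2543/2975y² + 86/595y - 1/7.
  leading term y²: subtract (2543/2975)·g_2 from 2543/2975y² + 86/595y - 1/7 → -15258/2975x + 68268/14875y - 1/7
  leading term x: subtract (-15258/36125)·m_4 from -15258/2975x + 68268/14875y - 1/7 → 1818366/8850625y - 268133/1770125
  leading term y: subtract (1818366/113956525)·m_5 from 1818366/8850625y - 268133/1770125 → -79568057/569782625
  leading term 1: no divisor's leading term divides it; move -79568057/569782625 to the remainder.
  remainder -79568057/569782625 ≠ 0; add m_6 = -79568057/569782625 to the basis.

The other S-polynomials (S(g_1,g_2), S(g_1,m_4), S(g_2,m_4), S(g_1,m_5), S(g_2,m_5), S(r,m_5), S(m_4,m_5), S(g_1,m_6), S(g_2,m_6), S(r,m_6), S(m_4,m_6), S(m_5,m_6)) all reduce to 0 modulo the current basis, so we have a Gröbner basis.
Inter-reduce: drop elements whose leading term is divisible by another's, tail-reduce, and make monic.
Reduced Gröbner basis: {1}.
The reduced Gröbner basis of I + (p) is {1}: the ideal is the whole ring, so the enlarged system has no common solution — adjoining p is inconsistent.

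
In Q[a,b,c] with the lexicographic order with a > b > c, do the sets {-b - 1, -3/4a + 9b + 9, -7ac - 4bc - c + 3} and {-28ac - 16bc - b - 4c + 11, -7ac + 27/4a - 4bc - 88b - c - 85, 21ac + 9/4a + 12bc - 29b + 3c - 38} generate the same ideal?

For a fixed monomial order, each ideal has a unique reduced Gröbner basis; comparing bases decides equality.
Buchberger on the first generating set:
f_1 = -b - 1, LT = b.
f_2 = -3/4a + 9b + 9, LT = a.
f_3 = -7ac - 4bc - c + 3, LT = ac.

S(f_2,f_3): lcm = ac. S = -88/7bc - 85/7c + 3/7.
  reduce S modulo (f_1, f_2, f_3):
  remainder 3/7c + 3/7 ≠ 0; add g_4 = 3/7c + 3/7 to the basis.

The other S-polynomials (S(f_1,f_2), S(f_1,f_3), S(f_1,g_4), S(f_2,g_4), S(f_3,g_4)) all reduce to 0 modulo the current basis, so we have a Gröbner basis.
Inter-reduce: drop elements whose leading term is divisible by another's, tail-reduce, and make monic.
Reduced Gröbner basis: {a, b + 1, c + 1}.

Buchberger on the second generating set:
h_1 = -28ac - 16bc - b - 4c + 11, LT = ac.
h_2 = -7ac + 27/4a - 4bc - 88b - c - 85, LT = ac.
h_3 = 21ac + 9/4a + 12bc - 29b + 3c - 38, LT = ac.

S(h_1,h_2): lcm = ac. S = 27/28a - 351/28b - 351/28.
  reduce S modulo (h_1, h_2, h_3):
  remainder 27/28a - 351/28b - 351/28 ≠ 0; add k_4 = 27/28a - 351/28b - 351/28 to the basis.

S(h_1,h_3): lcm = ac. S = -3/28a + 17/12b + 17/12.
  reduce S modulo (h_1, h_2, h_3, k_4):
  remainder 1/42b + 1/42 ≠ 0; add k_5 = 1/42b + 1/42 to the basis.

S(h_1,k_4): lcm = ac. S = 95/7bc + 1/28b + 92/7c - 11/28.
  reduce S modulo (h_1, h_2, h_3, k_4, k_5):
  remainder -3/7c - 3/7 ≠ 0; add k_6 = -3/7c - 3/7 to the basis.

The other S-polynomials (S(h_2,h_3), S(h_2,k_4), S(h_3,k_4), S(h_1,k_5), S(h_2,k_5), S(h_3,k_5), S(k_4,k_5), S(h_1,k_6), S(h_2,k_6), S(h_3,k_6), S(k_4,k_6), S(k_5,k_6)) all reduce to 0 modulo the current basis, so we have a Gröbner basis.
Inter-reduce: drop elements whose leading term is divisible by another's, tail-reduce, and make monic.
Reduced Gröbner basis: {a, b + 1, c + 1}.

These coincide, so the ideals are equal.

Yes, the ideals are equal.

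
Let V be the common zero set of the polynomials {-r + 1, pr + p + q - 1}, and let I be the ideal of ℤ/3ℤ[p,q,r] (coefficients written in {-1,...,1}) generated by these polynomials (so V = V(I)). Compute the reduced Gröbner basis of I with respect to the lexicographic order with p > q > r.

G = {p - q + 1, r - 1}

f_1 = -r + 1, LT = r.
f_2 = pr + p + q - 1, LT = pr.

S(f_1,f_2): lcm = pr. S = p - q + 1.
  leading term p: no divisor's leading term divides it; move p to the remainder.
  leading term q: no divisor's leading term divides it; move -q to the remainder.
  leading term 1: no divisor's leading term divides it; move 1 to the remainder.
  remainder p - q + 1 ≠ 0; add g_3 = p - q + 1 to the basis.

The other S-polynomials (S(f_1,g_3), S(f_2,g_3)) all reduce to 0 modulo the current basis, so we have a Gröbner basis.
Inter-reduce: drop elements whose leading term is divisible by another's, tail-reduce, and make monic.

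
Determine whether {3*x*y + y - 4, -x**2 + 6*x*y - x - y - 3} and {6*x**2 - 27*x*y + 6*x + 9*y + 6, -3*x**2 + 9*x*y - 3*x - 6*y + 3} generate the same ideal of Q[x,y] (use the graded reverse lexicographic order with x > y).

Equality of ideals is decidable: compute both reduced Gröbner bases (unique for the ordering) and check whether they agree.
Buchberger on the first generating set:
f_1 = 3*x*y + y - 4, LT = x*y.
f_2 = -x**2 + 6*x*y - x - y - 3, LT = x**2.

S(f_1,f_2): lcm = x**2*y. S = 6*x*y**2 - 2/3*x*y - y**2 - 4/3*x - 3*y.
  leading term x*y**2: subtract (2*y)·f_1 from 6*x*y**2 - 2/3*x*y - y**2 - 4/3*x - 3*y → -2/3*x*y - 3*y**2 - 4/3*x + 5*y
  leading term x*y: subtract (-2/9)·f_1 from -2/3*x*y - 3*y**2 - 4/3*x + 5*y → -3*y**2 - 4/3*x + 47/9*y - 8/9
  leading term y**2: no divisor's leading term divides it; move -3*y**2 to the remainder.
  leading term x: no divisor's leading term divides it; move -4/3*x to the remainder.
  leading term y: no divisor's leading term divides it; move 47/9*y to the remainder.
  leading term 1: no divisor's leading term divides it; move -8/9 to the remainder.
  remainder -3*y**2 - 4/3*x + 47/9*y - 8/9 ≠ 0; add g_3 = -3*y**2 - 4/3*x + 47/9*y - 8/9 to the basis.

The other S-polynomials (S(f_1,g_3), S(f_2,g_3)) all reduce to 0 modulo the current basis, so we have a Gröbner basis.
Inter-reduce: drop elements whose leading term is divisible by another's, tail-reduce, and make monic.
Reduced Gröbner basis: {x**2 + x + 3*y - 5, x*y + 1/3*y - 4/3, y**2 + 4/9*x - 47/27*y + 8/27}.

Buchberger on the second generating set:
h_1 = 6*x**2 - 27*x*y + 6*x + 9*y + 6, LT = x**2.
h_2 = -3*x**2 + 9*x*y - 3*x - 6*y + 3, LT = x**2.

S(h_1,h_2): lcm = x**2. S = -3/2*x*y - 1/2*y + 2.
  leading term x*y: no divisor's leading term divides it; move -3/2*x*y to the remainder.
  leading term y: no divisor's leading term divides it; move -1/2*y to the remainder.
  leading term 1: no divisor's leading term divides it; move 2 to the remainder.
  remainder -3/2*x*y - 1/2*y + 2 ≠ 0; add k_3 = -3/2*x*y - 1/2*y + 2 to the basis.

S(h_1,k_3): lcm = x**2*y. S = -9/2*x*y**2 + 2/3*x*y + 3/2*y**2 + 4/3*x + y.
  leading term x*y**2: subtract (3*y)·k_3 from -9/2*x*y**2 + 2/3*x*y + 3/2*y**2 + 4/3*x + y → 2/3*x*y + 3*y**2 + 4/3*x - 5*y
  leading term x*y: subtract (-4/9)·k_3 from 2/3*x*y + 3*y**2 + 4/3*x - 5*y → 3*y**2 + 4/3*x - 47/9*y + 8/9
  leading term y**2: no divisor's leading term divides it; move 3*y**2 to the remainder.
  leading term x: no divisor's leading term divides it; move 4/3*x to the remainder.
  leading term y: no divisor's leading term divides it; move -47/9*y to the remainder.
  leading term 1: no divisor's leading term divides it; move 8/9 to the remainder.
  remainder 3*y**2 + 4/3*x - 47/9*y + 8/9 ≠ 0; add k_4 = 3*y**2 + 4/3*x - 47/9*y + 8/9 to the basis.

The other S-polynomials (S(h_2,k_3), S(h_1,k_4), S(h_2,k_4), S(k_3,k_4)) all reduce to 0 modulo the current basis, so we have a Gröbner basis.
Inter-reduce: drop elements whose leading term is divisible by another's, tail-reduce, and make monic.
Reduced Gröbner basis: {x**2 + x + 3*y - 5, x*y + 1/3*y - 4/3, y**2 + 4/9*x - 47/27*y + 8/27}.

The two bases agree; hence the ideals are identical.
The same test decides containment: I ⊆ J iff every generator of I reduces to 0 modulo a Gröbner basis of J.

Yes, the ideals are equal.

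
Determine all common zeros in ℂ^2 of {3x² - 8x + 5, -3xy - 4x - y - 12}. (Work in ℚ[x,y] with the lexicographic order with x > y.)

{(1, -4), (5/3, -28/9)}

Compute a lex Gröbner basis by Buchberger's algorithm.
f_1 = 3x² - 8x + 5, LT = x².
f_2 = -3xy - 4x - y - 12, LT = xy.

S(f_1,f_2): lcm = x²y. S = -4/3x² - 3xy - 4x + 5/3y.
  leading term x²: subtract (-4/9)·f_1 from -4/3x² - 3xy - 4x + 5/3y → -3xy - 68/9x + 5/3y + 20/9
  leading term xy: subtract (1)·f_2 from -3xy - 68/9x + 5/3y + 20/9 → -32/9x + 8/3y + 128/9
  leading term x: no divisor's leading term divides it; move -32/9x to the remainder.
  leading term y: no divisor's leading term divides it; move 8/3y to the remainder.
  leading term 1: no divisor's leading term divides it; move 128/9 to the remainder.
  remainder -32/9x + 8/3y + 128/9 ≠ 0; add h_3 = -32/9x + 8/3y + 128/9 to the basis.

S(f_2,h_3): lcm = xy. S = 4/3x + ¾y² + 13/3y + 4.
  leading term x: subtract (-⅜)·h_3 from 4/3x + ¾y² + 13/3y + 4 → ¾y² + 16/3y + 28/3
  leading term y²: no divisor's leading term divides it; move ¾y² to the remainder.
  leading term y: no divisor's leading term divides it; move 16/3y to the remainder.
  leading term 1: no divisor's leading term divides it; move 28/3 to the remainder.
  remainder ¾y² + 16/3y + 28/3 ≠ 0; add h_4 = ¾y² + 16/3y + 28/3 to the basis.

The other S-polynomials (S(f_1,h_3), S(f_1,h_4), S(f_2,h_4), S(h_3,h_4)) all reduce to 0 modulo the current basis, so we have a Gröbner basis.
Inter-reduce: drop elements whose leading term is divisible by another's, tail-reduce, and make monic.
Reduced Gröbner basis: {x - ¾y - 4, y² + 64/9y + 112/9}.

The lex basis is triangular: the last element involves only y. Solving y² + 64/9y + 112/9 = 0 gives y ∈ {-4, -28/9}; substituting each value into the earlier elements determines the remaining variables.
  y = -4: the earlier basis element becomes x - 1 = 0, giving x = 1 — point (1, -4).
  y = -28/9: the earlier basis element becomes x - 5/3 = 0, giving x = 5/3 — point (5/3, -28/9).
Substituting each solution back into the original system confirms all equations vanish.
A lex Gröbner basis triangularizes the system, enabling back-substitution.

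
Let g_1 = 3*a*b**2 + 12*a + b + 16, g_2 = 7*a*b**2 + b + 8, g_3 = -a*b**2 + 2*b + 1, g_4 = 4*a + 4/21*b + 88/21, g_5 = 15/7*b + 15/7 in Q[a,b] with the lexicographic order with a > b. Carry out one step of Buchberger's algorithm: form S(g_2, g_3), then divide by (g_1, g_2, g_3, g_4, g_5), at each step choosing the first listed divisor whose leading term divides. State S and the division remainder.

lcm(LM(g_2), LM(g_3)) = a*b**2.
S = (lcm/LT(g_2))·g_2 − (lcm/LT(g_3))·g_3 = 15/7*b + 15/7.
Reduce S modulo (g_1, g_2, g_3, g_4, g_5) in that order:
  leading term b: subtract (1)·g_5 from 15/7*b + 15/7 → 0
The remainder is 0, so this S-polynomial contributes no new basis element.
An S-polynomial is built so that the two leading terms cancel; whether anything survives reduction is exactly the Gröbner-basis criterion.

S(g_2, g_3) = 15/7*b + 15/7; remainder on division = 0.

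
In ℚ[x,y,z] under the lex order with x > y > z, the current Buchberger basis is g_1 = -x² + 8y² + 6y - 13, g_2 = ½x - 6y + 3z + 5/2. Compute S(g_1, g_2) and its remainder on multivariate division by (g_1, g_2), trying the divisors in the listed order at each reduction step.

S(g_1, g_2) = 12xy - 6xz - 5x - 8y² - 6y + 13; remainder on division = 136y² - 144yz - 126y + 36z² + 60z + 38.

lcm(LM(g_1), LM(g_2)) = x².
S = (lcm/LT(g_1))·g_1 − (lcm/LT(g_2))·g_2 = 12xy - 6xz - 5x - 8y² - 6y + 13.
Reduce S modulo (g_1, g_2) in that order:
  leading term xy: subtract (24y)·g_2 from 12xy - 6xz - 5x - 8y² - 6y + 13 → -6xz - 5x + 136y² - 72yz - 66y + 13
  leading term xz: subtract (-12z)·g_2 from -6xz - 5x + 136y² - 72yz - 66y + 13 → -5x + 136y² - 144yz - 66y + 36z² + 30z + 13
  leading term x: subtract (-10)·g_2 from -5x + 136y² - 144yz - 66y + 36z² + 30z + 13 → 136y² - 144yz - 126y + 36z² + 60z + 38
  leading term y²: no divisor's leading term divides it; move 136y² to the remainder.
  leading term yz: no divisor's leading term divides it; move -144yz to the remainder.
  leading term y: no divisor's leading term divides it; move -126y to the remainder.
  leading term z²: no divisor's leading term divides it; move 36z² to the remainder.
  leading term z: no divisor's leading term divides it; move 60z to the remainder.
  leading term 1: no divisor's leading term divides it; move 38 to the remainder.
The remainder 136y² - 144yz - 126y + 36z² + 60z + 38 is nonzero, so it would be added as the next basis element.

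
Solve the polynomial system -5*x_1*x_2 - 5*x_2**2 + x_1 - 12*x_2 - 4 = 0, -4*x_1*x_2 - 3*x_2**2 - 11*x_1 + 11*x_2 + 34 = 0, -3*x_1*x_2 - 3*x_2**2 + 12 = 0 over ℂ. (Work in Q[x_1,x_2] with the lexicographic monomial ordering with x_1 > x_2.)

Compute a lex Gröbner basis by Buchberger's algorithm.
f_1 = -5*x_1*x_2 + x_1 - 5*x_2**2 - 12*x_2 - 4, LT = x_1*x_2.
f_2 = -4*x_1*x_2 - 11*x_1 - 3*x_2**2 + 11*x_2 + 34, LT = x_1*x_2.
f_3 = -3*x_1*x_2 - 3*x_2**2 + 12, LT = x_1*x_2.

S(f_1,f_2): lcm = x_1*x_2. S = -59/20*x_1 + 1/4*x_2**2 + 103/20*x_2 + 93/10.
  reduce S modulo (f_1, f_2, f_3):
  remainder -59/20*x_1 + 1/4*x_2**2 + 103/20*x_2 + 93/10 ≠ 0; add h_4 = -59/20*x_1 + 1/4*x_2**2 + 103/20*x_2 + 93/10 to the basis.

S(f_1,f_3): lcm = x_1*x_2. S = -1/5*x_1 + 12/5*x_2 + 24/5.
  reduce S modulo (f_1, f_2, f_3, h_4):
  remainder -1/59*x_2**2 + 121/59*x_2 + 246/59 ≠ 0; add h_5 = -1/59*x_2**2 + 121/59*x_2 + 246/59 to the basis.

S(f_1,h_4): lcm = x_1*x_2. S = -1/5*x_1 + 5/59*x_2**3 + 162/59*x_2**2 + 1638/295*x_2 + 4/5.
  reduce S modulo (f_1, f_2, f_3, h_4, h_5):
  remainder 1597*x_2 + 3194 ≠ 0; add h_6 = 1597*x_2 + 3194 to the basis.

The other S-polynomials (S(f_2,f_3), S(f_2,h_4), S(f_3,h_4), S(f_1,h_5), S(f_2,h_5), S(f_3,h_5), S(h_4,h_5), S(f_1,h_6), S(f_2,h_6), S(f_3,h_6), S(h_4,h_6), S(h_5,h_6)) all reduce to 0 modulo the current basis, so we have a Gröbner basis.
Inter-reduce: drop elements whose leading term is divisible by another's, tail-reduce, and make monic.
Reduced Gröbner basis: {x_1, x_2 + 2}.

A lex Gröbner basis eliminates variables successively. Here x_2 + 2 depends only on x_2, with roots {-2}; lifting each root through the earlier basis elements recovers the full solutions.
  x_2 = -2: the earlier basis element becomes x_1 = 0, giving x_1 = 0 — point (0, -2).

{(0, -2)}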